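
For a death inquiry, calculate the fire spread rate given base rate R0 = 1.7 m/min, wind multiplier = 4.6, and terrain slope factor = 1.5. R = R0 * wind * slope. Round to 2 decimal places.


Fire spread rate calculation:
R = R0 * wind_factor * slope_factor
= 1.7 * 4.6 * 1.5
= 7.82 * 1.5
= 11.73 m/min

11.73


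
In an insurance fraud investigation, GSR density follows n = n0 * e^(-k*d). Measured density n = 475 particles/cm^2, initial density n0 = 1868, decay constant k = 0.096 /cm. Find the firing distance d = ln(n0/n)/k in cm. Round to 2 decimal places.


GSR distance calculation:
n0/n = 1868 / 475 = 3.932632
ln(n0/n) = 1.369309
d = 1.369309 / 0.096 = 14.26 cm

14.26


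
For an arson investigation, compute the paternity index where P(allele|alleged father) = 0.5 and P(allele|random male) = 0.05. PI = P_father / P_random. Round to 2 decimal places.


Paternity Index calculation:
PI = P(allele|father) / P(allele|random)
PI = 0.5 / 0.05
PI = 10.00

10.00


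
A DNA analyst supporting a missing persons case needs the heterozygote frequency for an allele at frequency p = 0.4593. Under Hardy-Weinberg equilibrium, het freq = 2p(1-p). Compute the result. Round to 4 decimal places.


Hardy-Weinberg heterozygote frequency:
q = 1 - p = 1 - 0.4593 = 0.5407
2pq = 2 * 0.4593 * 0.5407 = 0.4967

0.4967


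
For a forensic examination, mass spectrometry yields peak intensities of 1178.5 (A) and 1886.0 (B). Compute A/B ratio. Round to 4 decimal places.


Spectral peak ratio:
Peak A = 1178.5 counts
Peak B = 1886.0 counts
Ratio = 1178.5 / 1886.0 = 0.6249

0.6249


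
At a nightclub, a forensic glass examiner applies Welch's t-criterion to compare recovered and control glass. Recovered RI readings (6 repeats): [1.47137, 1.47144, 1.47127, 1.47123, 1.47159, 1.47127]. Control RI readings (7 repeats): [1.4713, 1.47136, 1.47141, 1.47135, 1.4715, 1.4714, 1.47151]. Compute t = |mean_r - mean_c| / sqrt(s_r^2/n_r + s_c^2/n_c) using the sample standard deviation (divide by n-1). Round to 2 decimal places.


Welch's t-criterion for glass RI comparison:
Recovered mean = sum / n_r = 8.82817 / 6 = 1.4713617
Control mean = sum / n_c = 10.29983 / 7 = 1.4714043
Recovered sample variance s_r^2 = 1.84967e-08
Control sample variance s_c^2 = 6.02857e-09
Welch SE (unpooled) = sqrt(s_r^2/n_r + s_c^2/n_c) = sqrt(3.08278e-09 + 8.61224e-10) = sqrt(3.944e-09) = 6.28013e-05
|mean_r - mean_c| = 4.2619e-05
t = 4.2619e-05 / 6.28013e-05 = 0.68

0.68


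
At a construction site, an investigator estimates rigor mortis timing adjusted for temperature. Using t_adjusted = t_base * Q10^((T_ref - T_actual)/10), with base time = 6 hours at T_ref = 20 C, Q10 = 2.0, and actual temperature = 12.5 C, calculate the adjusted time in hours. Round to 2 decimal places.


Rigor mortis time adjustment:
Exponent = (T_ref - T_actual) / 10 = (20 - 12.5) / 10 = 0.75
Q10 factor = 2.0^0.75 = 1.68179
t_adjusted = 6 * 1.68179 = 10.09 hours

10.09


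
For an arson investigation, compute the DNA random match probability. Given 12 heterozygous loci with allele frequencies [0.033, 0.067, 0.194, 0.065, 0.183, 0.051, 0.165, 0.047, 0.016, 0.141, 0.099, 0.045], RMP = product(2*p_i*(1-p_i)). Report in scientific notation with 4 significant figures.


Computing RMP for 12 loci:
Locus 1: 2 * 0.033 * 0.967 = 0.063822
Locus 2: 2 * 0.067 * 0.933 = 0.125022
Locus 3: 2 * 0.194 * 0.806 = 0.312728
Locus 4: 2 * 0.065 * 0.935 = 0.12155
Locus 5: 2 * 0.183 * 0.817 = 0.299022
Locus 6: 2 * 0.051 * 0.949 = 0.096798
Locus 7: 2 * 0.165 * 0.835 = 0.27555
Locus 8: 2 * 0.047 * 0.953 = 0.089582
Locus 9: 2 * 0.016 * 0.984 = 0.031488
Locus 10: 2 * 0.141 * 0.859 = 0.242238
Locus 11: 2 * 0.099 * 0.901 = 0.178398
Locus 12: 2 * 0.045 * 0.955 = 0.08595
RMP = 2.535e-11

2.535e-11


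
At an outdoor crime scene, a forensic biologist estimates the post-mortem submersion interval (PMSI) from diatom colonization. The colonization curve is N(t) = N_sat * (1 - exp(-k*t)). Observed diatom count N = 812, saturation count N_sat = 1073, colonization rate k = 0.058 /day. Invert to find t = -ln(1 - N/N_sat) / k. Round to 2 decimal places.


PMSI from diatom colonization curve:
N / N_sat = 812 / 1073 = 0.756757
1 - N/N_sat = 0.243243
ln(1 - N/N_sat) = -1.413694
t = -ln(1 - N/N_sat) / k = -(-1.413694) / 0.058 = 24.37 days

24.37


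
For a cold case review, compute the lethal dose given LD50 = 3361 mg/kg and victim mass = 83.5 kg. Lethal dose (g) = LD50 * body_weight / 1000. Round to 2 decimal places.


Lethal dose calculation:
Lethal dose = LD50 * body_weight / 1000
= 3361 * 83.5 / 1000
= 280643.5 / 1000
= 280.64 g

280.64


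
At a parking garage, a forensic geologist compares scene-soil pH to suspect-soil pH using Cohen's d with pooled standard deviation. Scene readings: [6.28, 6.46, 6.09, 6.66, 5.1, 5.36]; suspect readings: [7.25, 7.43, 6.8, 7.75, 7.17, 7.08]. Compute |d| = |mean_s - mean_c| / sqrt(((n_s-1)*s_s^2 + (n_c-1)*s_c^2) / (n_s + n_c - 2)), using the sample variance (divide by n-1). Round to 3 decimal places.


Pooled-variance Cohen's d for soil pH comparison:
Scene mean = 35.95 / 6 = 5.991667
Suspect mean = 43.48 / 6 = 7.246667
Scene sample variance s_s^2 = 0.390577
Suspect sample variance s_c^2 = 0.104027
Pooled variance = ((n_s-1)*s_s^2 + (n_c-1)*s_c^2) / (n_s + n_c - 2) = 0.247302
Pooled SD = sqrt(0.247302) = 0.497295
Mean difference = -1.255
|d| = |-1.255| / 0.497295 = 2.524

2.524


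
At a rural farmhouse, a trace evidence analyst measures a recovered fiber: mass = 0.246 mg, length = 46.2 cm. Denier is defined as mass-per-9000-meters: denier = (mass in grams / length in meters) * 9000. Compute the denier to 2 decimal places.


Denier calculation:
Mass in grams = 0.246 mg / 1000 = 0.000246 g
Length in meters = 46.2 cm / 100 = 0.462 m
Linear density = mass / length = 0.000246 / 0.462 = 0.00053247 g/m
Denier = (g/m) * 9000 = 0.00053247 * 9000 = 4.79

4.79


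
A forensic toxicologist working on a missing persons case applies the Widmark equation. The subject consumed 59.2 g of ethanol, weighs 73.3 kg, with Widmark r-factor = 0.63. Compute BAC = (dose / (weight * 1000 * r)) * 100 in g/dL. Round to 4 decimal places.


Applying the Widmark formula:
BAC = (dose_g / (body_wt * 1000 * r)) * 100
Denominator = 73.3 * 1000 * 0.63 = 46179
BAC = (59.2 / 46179) * 100
BAC = 0.1282 g/dL

0.1282


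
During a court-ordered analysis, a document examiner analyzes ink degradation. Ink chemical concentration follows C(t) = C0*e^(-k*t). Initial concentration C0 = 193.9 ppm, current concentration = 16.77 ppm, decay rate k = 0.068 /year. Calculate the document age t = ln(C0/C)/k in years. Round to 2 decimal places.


Document age estimation:
C0/C = 193.9 / 16.77 = 11.562314
ln(C0/C) = 2.447751
t = 2.447751 / 0.068 = 36.00 years

36.00


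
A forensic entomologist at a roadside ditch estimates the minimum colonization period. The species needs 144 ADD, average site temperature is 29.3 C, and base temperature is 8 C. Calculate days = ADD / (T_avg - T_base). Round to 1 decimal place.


Insect development time:
Effective temperature = avg_temp - T_base = 29.3 - 8 = 21.3 C
Days = ADD / effective_temp = 144 / 21.3 = 6.8 days

6.8


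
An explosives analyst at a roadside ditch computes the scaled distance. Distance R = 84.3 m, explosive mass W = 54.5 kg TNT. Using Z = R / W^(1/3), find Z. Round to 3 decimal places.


Scaled distance calculation:
W^(1/3) = 54.5^(1/3) = 3.791393
Z = R / W^(1/3) = 84.3 / 3.791393
Z = 22.235 m/kg^(1/3)

22.235


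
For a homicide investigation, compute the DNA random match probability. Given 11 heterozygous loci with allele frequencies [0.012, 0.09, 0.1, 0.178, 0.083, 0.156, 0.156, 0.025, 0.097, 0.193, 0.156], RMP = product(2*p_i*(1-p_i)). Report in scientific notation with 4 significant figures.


Computing RMP for 11 loci:
Locus 1: 2 * 0.012 * 0.988 = 0.023712
Locus 2: 2 * 0.09 * 0.91 = 0.1638
Locus 3: 2 * 0.1 * 0.9 = 0.18
Locus 4: 2 * 0.178 * 0.822 = 0.292632
Locus 5: 2 * 0.083 * 0.917 = 0.152222
Locus 6: 2 * 0.156 * 0.844 = 0.263328
Locus 7: 2 * 0.156 * 0.844 = 0.263328
Locus 8: 2 * 0.025 * 0.975 = 0.04875
Locus 9: 2 * 0.097 * 0.903 = 0.175182
Locus 10: 2 * 0.193 * 0.807 = 0.311502
Locus 11: 2 * 0.156 * 0.844 = 0.263328
RMP = 1.513e-09

1.513e-09


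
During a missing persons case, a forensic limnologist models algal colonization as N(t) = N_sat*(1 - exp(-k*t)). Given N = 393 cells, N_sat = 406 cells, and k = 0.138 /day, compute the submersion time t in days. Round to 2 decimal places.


PMSI from diatom colonization curve:
N / N_sat = 393 / 406 = 0.96798
1 - N/N_sat = 0.03202
ln(1 - N/N_sat) = -3.441395
t = -ln(1 - N/N_sat) / k = -(-3.441395) / 0.138 = 24.94 days

24.94


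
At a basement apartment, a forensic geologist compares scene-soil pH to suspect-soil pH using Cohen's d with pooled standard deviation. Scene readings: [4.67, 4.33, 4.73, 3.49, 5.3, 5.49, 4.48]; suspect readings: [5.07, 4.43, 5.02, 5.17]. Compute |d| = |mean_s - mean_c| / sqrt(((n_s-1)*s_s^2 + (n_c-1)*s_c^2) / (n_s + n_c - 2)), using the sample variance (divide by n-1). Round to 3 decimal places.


Pooled-variance Cohen's d for soil pH comparison:
Scene mean = 32.49 / 7 = 4.641429
Suspect mean = 19.69 / 4 = 4.9225
Scene sample variance s_s^2 = 0.435214
Suspect sample variance s_c^2 = 0.111692
Pooled variance = ((n_s-1)*s_s^2 + (n_c-1)*s_c^2) / (n_s + n_c - 2) = 0.327373
Pooled SD = sqrt(0.327373) = 0.572165
Mean difference = -0.281071
|d| = |-0.281071| / 0.572165 = 0.491

0.491


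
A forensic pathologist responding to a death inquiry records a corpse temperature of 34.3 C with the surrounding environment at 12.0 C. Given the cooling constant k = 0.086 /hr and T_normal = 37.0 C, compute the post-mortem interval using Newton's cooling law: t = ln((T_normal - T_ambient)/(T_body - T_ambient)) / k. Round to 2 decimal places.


Using Newton's law of cooling:
t = ln((T_normal - T_ambient) / (T_body - T_ambient)) / k
T_normal - T_ambient = 25.0
T_body - T_ambient = 22.3
Ratio = 1.121076
ln(ratio) = 0.114289
t = 0.114289 / 0.086 = 1.33 hours

1.33


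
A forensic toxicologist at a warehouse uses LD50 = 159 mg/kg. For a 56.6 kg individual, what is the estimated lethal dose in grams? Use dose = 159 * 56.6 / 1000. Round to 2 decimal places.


Lethal dose calculation:
Lethal dose = LD50 * body_weight / 1000
= 159 * 56.6 / 1000
= 8999.4 / 1000
= 9.00 g

9.00


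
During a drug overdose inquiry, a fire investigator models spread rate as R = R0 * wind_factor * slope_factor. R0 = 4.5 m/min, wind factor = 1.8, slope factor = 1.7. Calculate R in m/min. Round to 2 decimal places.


Fire spread rate calculation:
R = R0 * wind_factor * slope_factor
= 4.5 * 1.8 * 1.7
= 8.1 * 1.7
= 13.77 m/min

13.77


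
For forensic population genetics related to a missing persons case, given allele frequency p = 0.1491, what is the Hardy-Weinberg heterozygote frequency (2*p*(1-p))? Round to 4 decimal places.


Hardy-Weinberg heterozygote frequency:
q = 1 - p = 1 - 0.1491 = 0.8509
2pq = 2 * 0.1491 * 0.8509 = 0.2537

0.2537


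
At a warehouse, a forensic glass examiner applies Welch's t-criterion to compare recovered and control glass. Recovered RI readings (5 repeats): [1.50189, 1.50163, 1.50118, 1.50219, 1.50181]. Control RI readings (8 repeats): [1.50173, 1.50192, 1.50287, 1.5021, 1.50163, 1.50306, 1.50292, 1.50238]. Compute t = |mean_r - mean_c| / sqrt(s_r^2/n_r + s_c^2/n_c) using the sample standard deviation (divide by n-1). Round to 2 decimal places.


Welch's t-criterion for glass RI comparison:
Recovered mean = sum / n_r = 7.5087 / 5 = 1.50174
Control mean = sum / n_c = 12.01861 / 8 = 1.5023263
Recovered sample variance s_r^2 = 1.389e-07
Control sample variance s_c^2 = 3.20855e-07
Welch SE (unpooled) = sqrt(s_r^2/n_r + s_c^2/n_c) = sqrt(2.778e-08 + 4.01069e-08) = sqrt(6.78869e-08) = 0.000260551
|mean_r - mean_c| = 0.00058625
t = 0.00058625 / 0.000260551 = 2.25

2.25


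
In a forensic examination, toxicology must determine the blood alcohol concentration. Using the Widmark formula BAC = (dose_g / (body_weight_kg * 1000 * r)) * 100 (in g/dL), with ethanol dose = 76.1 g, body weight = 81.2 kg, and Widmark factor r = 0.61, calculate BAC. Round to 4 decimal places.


Applying the Widmark formula:
BAC = (dose_g / (body_wt * 1000 * r)) * 100
Denominator = 81.2 * 1000 * 0.61 = 49532
BAC = (76.1 / 49532) * 100
BAC = 0.1536 g/dL

0.1536


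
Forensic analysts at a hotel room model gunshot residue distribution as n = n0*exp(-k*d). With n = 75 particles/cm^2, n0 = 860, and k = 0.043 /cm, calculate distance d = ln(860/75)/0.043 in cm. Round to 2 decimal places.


GSR distance calculation:
n0/n = 860 / 75 = 11.466667
ln(n0/n) = 2.439444
d = 2.439444 / 0.043 = 56.73 cm

56.73


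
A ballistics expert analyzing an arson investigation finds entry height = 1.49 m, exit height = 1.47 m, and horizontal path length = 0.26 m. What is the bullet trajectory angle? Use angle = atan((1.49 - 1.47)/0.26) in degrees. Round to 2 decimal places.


Bullet trajectory angle:
Height difference = 1.49 - 1.47 = 0.02 m
angle = atan(0.02 / 0.26)
angle = atan(0.076923)
angle = 4.40 degrees

4.40


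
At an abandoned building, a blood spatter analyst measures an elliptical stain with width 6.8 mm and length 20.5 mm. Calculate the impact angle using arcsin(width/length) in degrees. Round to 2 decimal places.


Blood spatter impact angle calculation:
width / length = 6.8 / 20.5 = 0.331707
angle = arcsin(0.331707)
angle = 19.37 degrees

19.37


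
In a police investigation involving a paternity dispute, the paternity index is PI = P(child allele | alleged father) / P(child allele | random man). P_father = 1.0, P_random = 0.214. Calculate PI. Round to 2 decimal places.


Paternity Index calculation:
PI = P(allele|father) / P(allele|random)
PI = 1.0 / 0.214
PI = 4.67

4.67


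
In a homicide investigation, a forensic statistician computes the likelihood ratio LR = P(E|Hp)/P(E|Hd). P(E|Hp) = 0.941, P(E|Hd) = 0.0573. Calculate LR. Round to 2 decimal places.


Likelihood ratio calculation:
LR = P(E|Hp) / P(E|Hd)
LR = 0.941 / 0.0573
LR = 16.42

16.42


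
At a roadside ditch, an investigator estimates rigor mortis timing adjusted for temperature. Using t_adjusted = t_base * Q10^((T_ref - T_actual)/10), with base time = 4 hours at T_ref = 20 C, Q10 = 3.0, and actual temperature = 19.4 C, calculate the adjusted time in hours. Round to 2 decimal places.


Rigor mortis time adjustment:
Exponent = (T_ref - T_actual) / 10 = (20 - 19.4) / 10 = 0.06
Q10 factor = 3.0^0.06 = 1.06814
t_adjusted = 4 * 1.06814 = 4.27 hours

4.27


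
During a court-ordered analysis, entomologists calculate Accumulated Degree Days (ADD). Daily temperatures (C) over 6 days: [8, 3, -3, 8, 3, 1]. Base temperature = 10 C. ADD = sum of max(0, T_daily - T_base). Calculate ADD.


Computing ADD day by day:
Day 1: max(0, 8 - 10) = 0
Day 2: max(0, 3 - 10) = 0
Day 3: max(0, -3 - 10) = 0
Day 4: max(0, 8 - 10) = 0
Day 5: max(0, 3 - 10) = 0
Day 6: max(0, 1 - 10) = 0
Total ADD = 0

0


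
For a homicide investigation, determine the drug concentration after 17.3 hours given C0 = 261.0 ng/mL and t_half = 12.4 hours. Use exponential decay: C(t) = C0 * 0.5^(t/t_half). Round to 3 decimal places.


Drug concentration decay:
Number of half-lives = t / t_half = 17.3 / 12.4 = 1.395161
Decay factor = 0.5^1.395161 = 0.38020226
C(t) = 261.0 * 0.38020226 = 99.233 ng/mL

99.233


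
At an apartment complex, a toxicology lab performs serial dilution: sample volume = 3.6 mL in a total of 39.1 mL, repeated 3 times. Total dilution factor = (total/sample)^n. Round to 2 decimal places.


Dilution factor calculation:
Single dilution = V_total / V_sample = 39.1 / 3.6 ≈ 10.861111
Number of dilutions = 3
Total DF = (39.1 / 3.6)^3 (full precision, rounded at the end) = 1281.22

1281.22


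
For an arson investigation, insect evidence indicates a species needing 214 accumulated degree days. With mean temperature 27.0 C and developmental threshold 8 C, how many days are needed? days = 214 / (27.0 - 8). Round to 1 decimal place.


Insect development time:
Effective temperature = avg_temp - T_base = 27.0 - 8 = 19.0 C
Days = ADD / effective_temp = 214 / 19.0 = 11.3 days

11.3


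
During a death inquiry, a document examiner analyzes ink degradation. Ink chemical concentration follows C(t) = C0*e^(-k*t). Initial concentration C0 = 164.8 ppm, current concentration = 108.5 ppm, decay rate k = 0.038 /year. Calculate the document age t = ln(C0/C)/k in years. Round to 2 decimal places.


Document age estimation:
C0/C = 164.8 / 108.5 = 1.518894
ln(C0/C) = 0.417982
t = 0.417982 / 0.038 = 11.00 years

11.00


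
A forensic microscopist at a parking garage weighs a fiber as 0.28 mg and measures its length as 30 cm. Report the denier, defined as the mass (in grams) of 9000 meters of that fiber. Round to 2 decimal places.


Denier calculation:
Mass in grams = 0.28 mg / 1000 = 0.00028 g
Length in meters = 30 cm / 100 = 0.3 m
Linear density = mass / length = 0.00028 / 0.3 = 0.00093333 g/m
Denier = (g/m) * 9000 = 0.00093333 * 9000 = 8.40

8.40


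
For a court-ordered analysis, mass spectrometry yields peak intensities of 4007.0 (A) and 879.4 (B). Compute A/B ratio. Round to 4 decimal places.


Spectral peak ratio:
Peak A = 4007.0 counts
Peak B = 879.4 counts
Ratio = 4007.0 / 879.4 = 4.5565

4.5565


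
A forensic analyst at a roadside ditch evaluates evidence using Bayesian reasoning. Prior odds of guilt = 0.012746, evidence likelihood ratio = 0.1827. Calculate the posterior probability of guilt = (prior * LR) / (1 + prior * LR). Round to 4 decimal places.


Bayesian evidence evaluation:
Posterior odds = prior_odds * LR = 0.012746 * 0.1827 = 0.002328694
Posterior probability = posterior_odds / (1 + posterior_odds)
= 0.002328694 / (1 + 0.002328694)
= 0.002328694 / 1.002328694
= 0.0023

0.0023


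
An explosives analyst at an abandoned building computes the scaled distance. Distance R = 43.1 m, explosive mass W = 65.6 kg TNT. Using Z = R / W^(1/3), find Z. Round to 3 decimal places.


Scaled distance calculation:
W^(1/3) = 65.6^(1/3) = 4.033059
Z = R / W^(1/3) = 43.1 / 4.033059
Z = 10.687 m/kg^(1/3)

10.687


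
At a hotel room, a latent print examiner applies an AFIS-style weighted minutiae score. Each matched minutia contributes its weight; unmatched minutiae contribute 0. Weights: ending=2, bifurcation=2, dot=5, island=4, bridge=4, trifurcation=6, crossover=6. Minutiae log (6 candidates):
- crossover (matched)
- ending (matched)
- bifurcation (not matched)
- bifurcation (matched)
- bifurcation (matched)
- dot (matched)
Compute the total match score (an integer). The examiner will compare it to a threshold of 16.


Weighted minutiae match score:
  crossover: matched, +6 (running total 6)
  ending: matched, +2 (running total 8)
  bifurcation: not matched, +0
  bifurcation: matched, +2 (running total 10)
  bifurcation: matched, +2 (running total 12)
  dot: matched, +5 (running total 17)
Total score = 17
Threshold = 16; verdict = identification

17


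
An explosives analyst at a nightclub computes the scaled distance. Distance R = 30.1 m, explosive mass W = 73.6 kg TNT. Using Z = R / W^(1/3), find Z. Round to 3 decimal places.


Scaled distance calculation:
W^(1/3) = 73.6^(1/3) = 4.190758
Z = R / W^(1/3) = 30.1 / 4.190758
Z = 7.182 m/kg^(1/3)

7.182


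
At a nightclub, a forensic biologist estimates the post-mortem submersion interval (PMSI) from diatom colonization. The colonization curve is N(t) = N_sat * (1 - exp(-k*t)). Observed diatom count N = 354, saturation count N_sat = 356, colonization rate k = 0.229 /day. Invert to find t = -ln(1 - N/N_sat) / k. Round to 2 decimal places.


PMSI from diatom colonization curve:
N / N_sat = 354 / 356 = 0.994382
1 - N/N_sat = 0.005618
ln(1 - N/N_sat) = -5.18178
t = -ln(1 - N/N_sat) / k = -(-5.18178) / 0.229 = 22.63 days

22.63


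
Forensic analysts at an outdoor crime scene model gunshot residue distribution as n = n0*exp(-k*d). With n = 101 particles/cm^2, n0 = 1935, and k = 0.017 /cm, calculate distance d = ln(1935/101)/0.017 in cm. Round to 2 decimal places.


GSR distance calculation:
n0/n = 1935 / 101 = 19.158416
ln(n0/n) = 2.952742
d = 2.952742 / 0.017 = 173.69 cm

173.69


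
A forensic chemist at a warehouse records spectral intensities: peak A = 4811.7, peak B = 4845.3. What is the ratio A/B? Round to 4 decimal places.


Spectral peak ratio:
Peak A = 4811.7 counts
Peak B = 4845.3 counts
Ratio = 4811.7 / 4845.3 = 0.9931

0.9931


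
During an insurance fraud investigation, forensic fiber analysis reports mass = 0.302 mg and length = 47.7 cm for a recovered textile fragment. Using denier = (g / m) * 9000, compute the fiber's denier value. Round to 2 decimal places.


Denier calculation:
Mass in grams = 0.302 mg / 1000 = 0.000302 g
Length in meters = 47.7 cm / 100 = 0.477 m
Linear density = mass / length = 0.000302 / 0.477 = 0.00063312 g/m
Denier = (g/m) * 9000 = 0.00063312 * 9000 = 5.70

5.70


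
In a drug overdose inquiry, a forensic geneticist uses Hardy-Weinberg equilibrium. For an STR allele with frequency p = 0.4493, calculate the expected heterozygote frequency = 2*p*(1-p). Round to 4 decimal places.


Hardy-Weinberg heterozygote frequency:
q = 1 - p = 1 - 0.4493 = 0.5507
2pq = 2 * 0.4493 * 0.5507 = 0.4949

0.4949


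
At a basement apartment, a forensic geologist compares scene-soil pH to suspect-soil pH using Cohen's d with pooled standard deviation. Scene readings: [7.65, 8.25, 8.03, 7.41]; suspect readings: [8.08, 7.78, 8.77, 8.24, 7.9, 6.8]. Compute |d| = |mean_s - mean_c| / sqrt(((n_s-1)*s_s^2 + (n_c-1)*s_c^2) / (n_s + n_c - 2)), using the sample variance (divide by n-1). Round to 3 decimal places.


Pooled-variance Cohen's d for soil pH comparison:
Scene mean = 31.34 / 4 = 7.835
Suspect mean = 47.57 / 6 = 7.928333
Scene sample variance s_s^2 = 0.1417
Suspect sample variance s_c^2 = 0.424897
Pooled variance = ((n_s-1)*s_s^2 + (n_c-1)*s_c^2) / (n_s + n_c - 2) = 0.318698
Pooled SD = sqrt(0.318698) = 0.564533
Mean difference = -0.093333
|d| = |-0.093333| / 0.564533 = 0.165

0.165


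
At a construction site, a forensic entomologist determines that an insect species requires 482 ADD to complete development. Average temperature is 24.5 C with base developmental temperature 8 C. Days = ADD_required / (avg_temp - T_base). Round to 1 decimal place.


Insect development time:
Effective temperature = avg_temp - T_base = 24.5 - 8 = 16.5 C
Days = ADD / effective_temp = 482 / 16.5 = 29.2 days

29.2


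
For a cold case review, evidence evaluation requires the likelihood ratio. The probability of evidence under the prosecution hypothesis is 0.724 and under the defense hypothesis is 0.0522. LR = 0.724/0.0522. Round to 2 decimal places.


Likelihood ratio calculation:
LR = P(E|Hp) / P(E|Hd)
LR = 0.724 / 0.0522
LR = 13.87

13.87


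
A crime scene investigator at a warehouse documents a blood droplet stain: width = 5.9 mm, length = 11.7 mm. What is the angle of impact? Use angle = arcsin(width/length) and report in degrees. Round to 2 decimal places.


Blood spatter impact angle calculation:
width / length = 5.9 / 11.7 = 0.504274
angle = arcsin(0.504274)
angle = 30.28 degrees

30.28


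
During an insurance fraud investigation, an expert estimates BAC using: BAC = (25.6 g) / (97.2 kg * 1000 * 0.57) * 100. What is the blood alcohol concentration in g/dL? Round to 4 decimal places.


Applying the Widmark formula:
BAC = (dose_g / (body_wt * 1000 * r)) * 100
Denominator = 97.2 * 1000 * 0.57 = 55404
BAC = (25.6 / 55404) * 100
BAC = 0.0462 g/dL

0.0462


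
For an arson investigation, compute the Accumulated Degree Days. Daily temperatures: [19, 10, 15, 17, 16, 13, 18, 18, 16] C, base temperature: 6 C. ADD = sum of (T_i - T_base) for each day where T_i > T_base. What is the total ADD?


Computing ADD day by day:
Day 1: max(0, 19 - 6) = 13
Day 2: max(0, 10 - 6) = 4
Day 3: max(0, 15 - 6) = 9
Day 4: max(0, 17 - 6) = 11
Day 5: max(0, 16 - 6) = 10
Day 6: max(0, 13 - 6) = 7
Day 7: max(0, 18 - 6) = 12
Day 8: max(0, 18 - 6) = 12
Day 9: max(0, 16 - 6) = 10
Total ADD = 88

88


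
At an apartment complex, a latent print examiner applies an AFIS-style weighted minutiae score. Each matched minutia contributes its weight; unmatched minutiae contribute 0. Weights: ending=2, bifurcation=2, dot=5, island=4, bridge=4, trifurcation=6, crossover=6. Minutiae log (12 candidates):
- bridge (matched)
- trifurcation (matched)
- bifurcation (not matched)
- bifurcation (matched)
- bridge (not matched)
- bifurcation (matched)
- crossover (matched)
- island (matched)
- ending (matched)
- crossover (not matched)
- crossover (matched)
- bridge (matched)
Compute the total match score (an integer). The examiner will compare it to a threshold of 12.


Weighted minutiae match score:
  bridge: matched, +4 (running total 4)
  trifurcation: matched, +6 (running total 10)
  bifurcation: not matched, +0
  bifurcation: matched, +2 (running total 12)
  bridge: not matched, +0
  bifurcation: matched, +2 (running total 14)
  crossover: matched, +6 (running total 20)
  island: matched, +4 (running total 24)
  ending: matched, +2 (running total 26)
  crossover: not matched, +0
  crossover: matched, +6 (running total 32)
  bridge: matched, +4 (running total 36)
Total score = 36
Threshold = 12; verdict = identification

36


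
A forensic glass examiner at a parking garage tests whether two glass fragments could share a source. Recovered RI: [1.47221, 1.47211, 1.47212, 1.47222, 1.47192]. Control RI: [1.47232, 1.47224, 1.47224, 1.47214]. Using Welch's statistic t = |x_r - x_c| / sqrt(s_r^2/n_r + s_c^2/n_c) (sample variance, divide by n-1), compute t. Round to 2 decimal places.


Welch's t-criterion for glass RI comparison:
Recovered mean = sum / n_r = 7.36058 / 5 = 1.472116
Control mean = sum / n_c = 5.88894 / 4 = 1.472235
Recovered sample variance s_r^2 = 1.453e-08
Control sample variance s_c^2 = 5.43333e-09
Welch SE (unpooled) = sqrt(s_r^2/n_r + s_c^2/n_c) = sqrt(2.906e-09 + 1.35833e-09) = sqrt(4.26433e-09) = 6.53018e-05
|mean_r - mean_c| = 0.000119
t = 0.000119 / 6.53018e-05 = 1.82

1.82


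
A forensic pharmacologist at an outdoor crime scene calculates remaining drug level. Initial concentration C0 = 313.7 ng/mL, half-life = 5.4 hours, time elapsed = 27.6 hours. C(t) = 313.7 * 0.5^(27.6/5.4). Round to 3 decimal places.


Drug concentration decay:
Number of half-lives = t / t_half = 27.6 / 5.4 = 5.111111
Decay factor = 0.5^5.111111 = 0.02893359
C(t) = 313.7 * 0.02893359 = 9.076 ng/mL

9.076


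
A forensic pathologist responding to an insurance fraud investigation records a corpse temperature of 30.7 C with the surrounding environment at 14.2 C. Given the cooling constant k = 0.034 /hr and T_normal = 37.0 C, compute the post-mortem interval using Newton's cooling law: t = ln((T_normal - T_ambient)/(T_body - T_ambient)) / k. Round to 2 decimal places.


Using Newton's law of cooling:
t = ln((T_normal - T_ambient) / (T_body - T_ambient)) / k
T_normal - T_ambient = 22.8
T_body - T_ambient = 16.5
Ratio = 1.381818
ln(ratio) = 0.3234
t = 0.3234 / 0.034 = 9.51 hours

9.51


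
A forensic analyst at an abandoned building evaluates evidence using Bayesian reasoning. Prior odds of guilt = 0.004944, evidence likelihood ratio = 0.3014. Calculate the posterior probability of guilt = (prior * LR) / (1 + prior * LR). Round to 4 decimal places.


Bayesian evidence evaluation:
Posterior odds = prior_odds * LR = 0.004944 * 0.3014 = 0.001490122
Posterior probability = posterior_odds / (1 + posterior_odds)
= 0.001490122 / (1 + 0.001490122)
= 0.001490122 / 1.001490122
= 0.0015

0.0015


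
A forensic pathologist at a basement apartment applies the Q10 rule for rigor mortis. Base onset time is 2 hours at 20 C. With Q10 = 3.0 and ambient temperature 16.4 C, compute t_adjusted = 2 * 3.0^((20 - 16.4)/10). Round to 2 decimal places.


Rigor mortis time adjustment:
Exponent = (T_ref - T_actual) / 10 = (20 - 16.4) / 10 = 0.36
Q10 factor = 3.0^0.36 = 1.48513
t_adjusted = 2 * 1.48513 = 2.97 hours

2.97


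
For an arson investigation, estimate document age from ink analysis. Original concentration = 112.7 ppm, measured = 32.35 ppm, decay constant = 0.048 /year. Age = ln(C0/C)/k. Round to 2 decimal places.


Document age estimation:
C0/C = 112.7 / 32.35 = 3.483771
ln(C0/C) = 1.248115
t = 1.248115 / 0.048 = 26.00 years

26.00


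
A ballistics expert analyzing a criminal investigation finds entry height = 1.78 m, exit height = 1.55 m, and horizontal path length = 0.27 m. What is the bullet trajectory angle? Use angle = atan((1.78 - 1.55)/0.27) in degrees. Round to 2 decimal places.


Bullet trajectory angle:
Height difference = 1.78 - 1.55 = 0.23 m
angle = atan(0.23 / 0.27)
angle = atan(0.851852)
angle = 40.43 degrees

40.43


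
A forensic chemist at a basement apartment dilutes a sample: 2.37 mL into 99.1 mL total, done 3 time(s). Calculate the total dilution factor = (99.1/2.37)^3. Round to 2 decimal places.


Dilution factor calculation:
Single dilution = V_total / V_sample = 99.1 / 2.37 ≈ 41.814346
Number of dilutions = 3
Total DF = (99.1 / 2.37)^3 (full precision, rounded at the end) = 73109.86

73109.86


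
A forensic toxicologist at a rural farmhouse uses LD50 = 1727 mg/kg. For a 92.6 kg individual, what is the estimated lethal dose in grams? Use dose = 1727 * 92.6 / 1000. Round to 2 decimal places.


Lethal dose calculation:
Lethal dose = LD50 * body_weight / 1000
= 1727 * 92.6 / 1000
= 159920.2 / 1000
= 159.92 g

159.92


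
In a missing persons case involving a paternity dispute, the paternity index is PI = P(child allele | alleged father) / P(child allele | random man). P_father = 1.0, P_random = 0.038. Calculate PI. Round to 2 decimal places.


Paternity Index calculation:
PI = P(allele|father) / P(allele|random)
PI = 1.0 / 0.038
PI = 26.32

26.32


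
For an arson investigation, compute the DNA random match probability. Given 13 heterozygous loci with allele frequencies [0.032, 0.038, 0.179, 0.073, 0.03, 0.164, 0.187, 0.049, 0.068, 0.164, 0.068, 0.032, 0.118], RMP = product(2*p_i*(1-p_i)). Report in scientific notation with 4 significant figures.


Computing RMP for 13 loci:
Locus 1: 2 * 0.032 * 0.968 = 0.061952
Locus 2: 2 * 0.038 * 0.962 = 0.073112
Locus 3: 2 * 0.179 * 0.821 = 0.293918
Locus 4: 2 * 0.073 * 0.927 = 0.135342
Locus 5: 2 * 0.03 * 0.97 = 0.0582
Locus 6: 2 * 0.164 * 0.836 = 0.274208
Locus 7: 2 * 0.187 * 0.813 = 0.304062
Locus 8: 2 * 0.049 * 0.951 = 0.093198
Locus 9: 2 * 0.068 * 0.932 = 0.126752
Locus 10: 2 * 0.164 * 0.836 = 0.274208
Locus 11: 2 * 0.068 * 0.932 = 0.126752
Locus 12: 2 * 0.032 * 0.968 = 0.061952
Locus 13: 2 * 0.118 * 0.882 = 0.208152
RMP = 4.629e-12

4.629e-12


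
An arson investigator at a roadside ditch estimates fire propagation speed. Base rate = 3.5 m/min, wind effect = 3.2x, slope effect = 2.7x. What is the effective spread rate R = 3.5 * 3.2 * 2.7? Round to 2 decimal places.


Fire spread rate calculation:
R = R0 * wind_factor * slope_factor
= 3.5 * 3.2 * 2.7
= 11.2 * 2.7
= 30.24 m/min

30.24


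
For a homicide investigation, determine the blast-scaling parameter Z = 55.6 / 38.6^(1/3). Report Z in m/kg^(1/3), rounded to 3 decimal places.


Scaled distance calculation:
W^(1/3) = 38.6^(1/3) = 3.379578
Z = R / W^(1/3) = 55.6 / 3.379578
Z = 16.452 m/kg^(1/3)

16.452


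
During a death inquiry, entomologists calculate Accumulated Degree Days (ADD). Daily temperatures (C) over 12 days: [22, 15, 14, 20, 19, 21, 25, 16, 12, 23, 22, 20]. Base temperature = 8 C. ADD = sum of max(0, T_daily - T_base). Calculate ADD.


Computing ADD day by day:
Day 1: max(0, 22 - 8) = 14
Day 2: max(0, 15 - 8) = 7
Day 3: max(0, 14 - 8) = 6
Day 4: max(0, 20 - 8) = 12
Day 5: max(0, 19 - 8) = 11
Day 6: max(0, 21 - 8) = 13
Day 7: max(0, 25 - 8) = 17
Day 8: max(0, 16 - 8) = 8
Day 9: max(0, 12 - 8) = 4
Day 10: max(0, 23 - 8) = 15
Day 11: max(0, 22 - 8) = 14
Day 12: max(0, 20 - 8) = 12
Total ADD = 133

133


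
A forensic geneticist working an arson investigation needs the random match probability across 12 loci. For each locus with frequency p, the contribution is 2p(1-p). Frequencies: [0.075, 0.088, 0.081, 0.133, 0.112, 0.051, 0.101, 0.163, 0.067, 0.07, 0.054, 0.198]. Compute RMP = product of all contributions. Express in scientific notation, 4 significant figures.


Computing RMP for 12 loci:
Locus 1: 2 * 0.075 * 0.925 = 0.13875
Locus 2: 2 * 0.088 * 0.912 = 0.160512
Locus 3: 2 * 0.081 * 0.919 = 0.148878
Locus 4: 2 * 0.133 * 0.867 = 0.230622
Locus 5: 2 * 0.112 * 0.888 = 0.198912
Locus 6: 2 * 0.051 * 0.949 = 0.096798
Locus 7: 2 * 0.101 * 0.899 = 0.181598
Locus 8: 2 * 0.163 * 0.837 = 0.272862
Locus 9: 2 * 0.067 * 0.933 = 0.125022
Locus 10: 2 * 0.07 * 0.93 = 0.1302
Locus 11: 2 * 0.054 * 0.946 = 0.102168
Locus 12: 2 * 0.198 * 0.802 = 0.317592
RMP = 3.853e-10

3.853e-10


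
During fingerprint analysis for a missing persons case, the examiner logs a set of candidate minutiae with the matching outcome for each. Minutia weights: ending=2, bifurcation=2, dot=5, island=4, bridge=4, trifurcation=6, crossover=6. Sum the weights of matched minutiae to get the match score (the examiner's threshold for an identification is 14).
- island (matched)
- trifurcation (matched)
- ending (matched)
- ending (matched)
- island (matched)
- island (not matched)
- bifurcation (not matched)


Weighted minutiae match score:
  island: matched, +4 (running total 4)
  trifurcation: matched, +6 (running total 10)
  ending: matched, +2 (running total 12)
  ending: matched, +2 (running total 14)
  island: matched, +4 (running total 18)
  island: not matched, +0
  bifurcation: not matched, +0
Total score = 18
Threshold = 14; verdict = identification

18


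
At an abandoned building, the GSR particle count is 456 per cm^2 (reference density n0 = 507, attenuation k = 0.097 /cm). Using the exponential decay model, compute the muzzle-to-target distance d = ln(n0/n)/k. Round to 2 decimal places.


GSR distance calculation:
n0/n = 507 / 456 = 1.111842
ln(n0/n) = 0.106018
d = 0.106018 / 0.097 = 1.09 cm

1.09


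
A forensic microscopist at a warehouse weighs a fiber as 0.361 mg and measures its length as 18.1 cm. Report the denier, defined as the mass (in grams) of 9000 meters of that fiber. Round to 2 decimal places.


Denier calculation:
Mass in grams = 0.361 mg / 1000 = 0.000361 g
Length in meters = 18.1 cm / 100 = 0.181 m
Linear density = mass / length = 0.000361 / 0.181 = 0.00199448 g/m
Denier = (g/m) * 9000 = 0.00199448 * 9000 = 17.95

17.95


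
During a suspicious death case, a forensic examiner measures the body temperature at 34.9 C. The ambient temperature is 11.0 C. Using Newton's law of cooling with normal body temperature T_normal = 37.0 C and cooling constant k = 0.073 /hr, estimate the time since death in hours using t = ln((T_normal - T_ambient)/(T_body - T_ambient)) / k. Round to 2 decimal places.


Using Newton's law of cooling:
t = ln((T_normal - T_ambient) / (T_body - T_ambient)) / k
T_normal - T_ambient = 26.0
T_body - T_ambient = 23.9
Ratio = 1.087866
ln(ratio) = 0.084218
t = 0.084218 / 0.073 = 1.15 hours

1.15


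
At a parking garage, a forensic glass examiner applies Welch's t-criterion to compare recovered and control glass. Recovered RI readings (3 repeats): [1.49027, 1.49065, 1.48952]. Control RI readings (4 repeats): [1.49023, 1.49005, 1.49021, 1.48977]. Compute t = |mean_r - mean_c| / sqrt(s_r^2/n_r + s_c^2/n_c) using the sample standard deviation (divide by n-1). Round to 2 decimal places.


Welch's t-criterion for glass RI comparison:
Recovered mean = sum / n_r = 4.47044 / 3 = 1.4901467
Control mean = sum / n_c = 5.96026 / 4 = 1.490065
Recovered sample variance s_r^2 = 3.30633e-07
Control sample variance s_c^2 = 4.51667e-08
Welch SE (unpooled) = sqrt(s_r^2/n_r + s_c^2/n_c) = sqrt(1.10211e-07 + 1.12917e-08) = sqrt(1.21503e-07) = 0.000348573
|mean_r - mean_c| = 8.16667e-05
t = 8.16667e-05 / 0.000348573 = 0.23

0.23


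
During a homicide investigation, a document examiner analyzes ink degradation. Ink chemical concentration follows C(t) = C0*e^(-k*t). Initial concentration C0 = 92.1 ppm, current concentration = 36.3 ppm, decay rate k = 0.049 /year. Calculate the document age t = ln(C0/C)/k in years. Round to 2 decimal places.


Document age estimation:
C0/C = 92.1 / 36.3 = 2.53719
ln(C0/C) = 0.931057
t = 0.931057 / 0.049 = 19.00 years

19.00


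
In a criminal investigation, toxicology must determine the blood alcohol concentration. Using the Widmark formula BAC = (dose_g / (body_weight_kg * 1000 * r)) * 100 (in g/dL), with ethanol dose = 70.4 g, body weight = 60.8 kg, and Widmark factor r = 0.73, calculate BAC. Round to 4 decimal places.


Applying the Widmark formula:
BAC = (dose_g / (body_wt * 1000 * r)) * 100
Denominator = 60.8 * 1000 * 0.73 = 44384
BAC = (70.4 / 44384) * 100
BAC = 0.1586 g/dL

0.1586


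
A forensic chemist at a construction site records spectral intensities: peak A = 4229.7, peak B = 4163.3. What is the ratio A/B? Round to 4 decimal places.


Spectral peak ratio:
Peak A = 4229.7 counts
Peak B = 4163.3 counts
Ratio = 4229.7 / 4163.3 = 1.0159

1.0159


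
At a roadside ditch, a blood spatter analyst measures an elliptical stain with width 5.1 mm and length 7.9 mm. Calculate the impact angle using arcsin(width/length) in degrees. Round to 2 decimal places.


Blood spatter impact angle calculation:
width / length = 5.1 / 7.9 = 0.64557
angle = arcsin(0.64557)
angle = 40.21 degrees

40.21


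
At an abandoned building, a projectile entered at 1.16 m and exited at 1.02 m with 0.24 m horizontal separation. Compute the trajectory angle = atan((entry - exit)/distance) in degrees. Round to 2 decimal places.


Bullet trajectory angle:
Height difference = 1.16 - 1.02 = 0.14 m
angle = atan(0.14 / 0.24)
angle = atan(0.583333)
angle = 30.26 degrees

30.26


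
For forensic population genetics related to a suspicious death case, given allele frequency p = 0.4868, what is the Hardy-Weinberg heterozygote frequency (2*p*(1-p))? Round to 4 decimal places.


Hardy-Weinberg heterozygote frequency:
q = 1 - p = 1 - 0.4868 = 0.5132
2pq = 2 * 0.4868 * 0.5132 = 0.4997

0.4997


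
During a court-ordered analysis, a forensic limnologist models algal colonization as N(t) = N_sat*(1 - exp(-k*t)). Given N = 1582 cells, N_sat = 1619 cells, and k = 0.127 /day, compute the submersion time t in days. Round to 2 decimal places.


PMSI from diatom colonization curve:
N / N_sat = 1582 / 1619 = 0.977146
1 - N/N_sat = 0.022854
ln(1 - N/N_sat) = -3.778629
t = -ln(1 - N/N_sat) / k = -(-3.778629) / 0.127 = 29.75 days

29.75


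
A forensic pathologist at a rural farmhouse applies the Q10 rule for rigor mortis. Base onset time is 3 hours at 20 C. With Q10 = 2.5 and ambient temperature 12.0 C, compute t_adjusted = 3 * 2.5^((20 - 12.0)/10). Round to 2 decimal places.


Rigor mortis time adjustment:
Exponent = (T_ref - T_actual) / 10 = (20 - 12.0) / 10 = 0.8
Q10 factor = 2.5^0.8 = 2.08138
t_adjusted = 3 * 2.08138 = 6.24 hours

6.24


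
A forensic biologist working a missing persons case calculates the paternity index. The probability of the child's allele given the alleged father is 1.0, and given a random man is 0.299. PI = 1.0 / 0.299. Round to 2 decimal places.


Paternity Index calculation:
PI = P(allele|father) / P(allele|random)
PI = 1.0 / 0.299
PI = 3.34

3.34


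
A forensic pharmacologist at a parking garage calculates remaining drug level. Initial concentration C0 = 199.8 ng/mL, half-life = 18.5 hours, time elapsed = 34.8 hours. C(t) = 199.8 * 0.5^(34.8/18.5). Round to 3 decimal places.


Drug concentration decay:
Number of half-lives = t / t_half = 34.8 / 18.5 = 1.881081
Decay factor = 0.5^1.881081 = 0.27148022
C(t) = 199.8 * 0.27148022 = 54.242 ng/mL

54.242


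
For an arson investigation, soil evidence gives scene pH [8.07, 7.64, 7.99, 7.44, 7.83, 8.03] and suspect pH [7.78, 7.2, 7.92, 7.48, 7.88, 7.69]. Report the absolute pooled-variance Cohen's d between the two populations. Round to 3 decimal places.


Pooled-variance Cohen's d for soil pH comparison:
Scene mean = 47 / 6 = 7.833333
Suspect mean = 45.95 / 6 = 7.658333
Scene sample variance s_s^2 = 0.062267
Suspect sample variance s_c^2 = 0.075057
Pooled variance = ((n_s-1)*s_s^2 + (n_c-1)*s_c^2) / (n_s + n_c - 2) = 0.068662
Pooled SD = sqrt(0.068662) = 0.262034
Mean difference = 0.175
|d| = |0.175| / 0.262034 = 0.668

0.668
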